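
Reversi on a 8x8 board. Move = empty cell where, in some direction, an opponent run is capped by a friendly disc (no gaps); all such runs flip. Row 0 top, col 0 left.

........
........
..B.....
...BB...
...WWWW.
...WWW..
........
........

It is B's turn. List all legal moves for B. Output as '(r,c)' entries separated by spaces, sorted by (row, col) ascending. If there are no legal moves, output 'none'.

(3,2): no bracket -> illegal
(3,5): no bracket -> illegal
(3,6): no bracket -> illegal
(3,7): no bracket -> illegal
(4,2): no bracket -> illegal
(4,7): no bracket -> illegal
(5,2): flips 1 -> legal
(5,6): flips 1 -> legal
(5,7): no bracket -> illegal
(6,2): no bracket -> illegal
(6,3): flips 2 -> legal
(6,4): flips 2 -> legal
(6,5): no bracket -> illegal
(6,6): flips 2 -> legal

Answer: (5,2) (5,6) (6,3) (6,4) (6,6)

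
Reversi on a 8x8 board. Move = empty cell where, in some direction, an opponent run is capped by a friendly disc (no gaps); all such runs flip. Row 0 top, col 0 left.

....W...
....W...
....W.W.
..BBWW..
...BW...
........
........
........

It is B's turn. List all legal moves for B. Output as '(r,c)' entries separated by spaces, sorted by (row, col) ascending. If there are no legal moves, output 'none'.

Answer: (1,5) (2,5) (3,6) (4,5) (5,5)

Derivation:
(0,3): no bracket -> illegal
(0,5): no bracket -> illegal
(1,3): no bracket -> illegal
(1,5): flips 1 -> legal
(1,6): no bracket -> illegal
(1,7): no bracket -> illegal
(2,3): no bracket -> illegal
(2,5): flips 1 -> legal
(2,7): no bracket -> illegal
(3,6): flips 2 -> legal
(3,7): no bracket -> illegal
(4,5): flips 1 -> legal
(4,6): no bracket -> illegal
(5,3): no bracket -> illegal
(5,4): no bracket -> illegal
(5,5): flips 1 -> legal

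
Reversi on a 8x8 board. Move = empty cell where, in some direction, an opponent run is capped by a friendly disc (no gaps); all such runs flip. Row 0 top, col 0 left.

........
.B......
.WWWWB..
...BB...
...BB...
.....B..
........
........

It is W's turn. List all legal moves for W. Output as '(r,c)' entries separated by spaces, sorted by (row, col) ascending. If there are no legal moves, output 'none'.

Answer: (0,0) (0,1) (2,6) (4,2) (4,5) (5,3) (5,4) (6,6)

Derivation:
(0,0): flips 1 -> legal
(0,1): flips 1 -> legal
(0,2): no bracket -> illegal
(1,0): no bracket -> illegal
(1,2): no bracket -> illegal
(1,4): no bracket -> illegal
(1,5): no bracket -> illegal
(1,6): no bracket -> illegal
(2,0): no bracket -> illegal
(2,6): flips 1 -> legal
(3,2): no bracket -> illegal
(3,5): no bracket -> illegal
(3,6): no bracket -> illegal
(4,2): flips 1 -> legal
(4,5): flips 1 -> legal
(4,6): no bracket -> illegal
(5,2): no bracket -> illegal
(5,3): flips 2 -> legal
(5,4): flips 2 -> legal
(5,6): no bracket -> illegal
(6,4): no bracket -> illegal
(6,5): no bracket -> illegal
(6,6): flips 3 -> legal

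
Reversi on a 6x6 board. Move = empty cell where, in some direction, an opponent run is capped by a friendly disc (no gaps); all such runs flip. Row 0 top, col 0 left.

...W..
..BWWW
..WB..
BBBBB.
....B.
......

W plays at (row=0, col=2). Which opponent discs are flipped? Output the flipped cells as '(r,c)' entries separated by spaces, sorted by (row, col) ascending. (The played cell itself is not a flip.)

Dir NW: edge -> no flip
Dir N: edge -> no flip
Dir NE: edge -> no flip
Dir W: first cell '.' (not opp) -> no flip
Dir E: first cell 'W' (not opp) -> no flip
Dir SW: first cell '.' (not opp) -> no flip
Dir S: opp run (1,2) capped by W -> flip
Dir SE: first cell 'W' (not opp) -> no flip

Answer: (1,2)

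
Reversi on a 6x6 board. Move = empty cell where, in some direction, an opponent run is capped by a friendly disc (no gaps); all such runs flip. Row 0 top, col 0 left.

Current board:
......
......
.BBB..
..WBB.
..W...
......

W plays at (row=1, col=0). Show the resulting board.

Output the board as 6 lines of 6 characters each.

Answer: ......
W.....
.WBB..
..WBB.
..W...
......

Derivation:
Place W at (1,0); scan 8 dirs for brackets.
Dir NW: edge -> no flip
Dir N: first cell '.' (not opp) -> no flip
Dir NE: first cell '.' (not opp) -> no flip
Dir W: edge -> no flip
Dir E: first cell '.' (not opp) -> no flip
Dir SW: edge -> no flip
Dir S: first cell '.' (not opp) -> no flip
Dir SE: opp run (2,1) capped by W -> flip
All flips: (2,1)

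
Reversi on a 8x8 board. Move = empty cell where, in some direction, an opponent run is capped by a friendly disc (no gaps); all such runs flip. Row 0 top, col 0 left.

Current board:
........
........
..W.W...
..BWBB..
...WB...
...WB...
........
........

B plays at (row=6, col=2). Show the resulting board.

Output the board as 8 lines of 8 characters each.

Answer: ........
........
..W.W...
..BWBB..
...WB...
...BB...
..B.....
........

Derivation:
Place B at (6,2); scan 8 dirs for brackets.
Dir NW: first cell '.' (not opp) -> no flip
Dir N: first cell '.' (not opp) -> no flip
Dir NE: opp run (5,3) capped by B -> flip
Dir W: first cell '.' (not opp) -> no flip
Dir E: first cell '.' (not opp) -> no flip
Dir SW: first cell '.' (not opp) -> no flip
Dir S: first cell '.' (not opp) -> no flip
Dir SE: first cell '.' (not opp) -> no flip
All flips: (5,3)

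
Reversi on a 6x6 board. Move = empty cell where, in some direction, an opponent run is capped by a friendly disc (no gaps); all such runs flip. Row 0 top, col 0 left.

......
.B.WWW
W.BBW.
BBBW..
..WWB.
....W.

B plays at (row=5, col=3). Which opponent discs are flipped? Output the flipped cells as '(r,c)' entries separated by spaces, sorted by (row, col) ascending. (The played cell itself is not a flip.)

Answer: (3,3) (4,2) (4,3)

Derivation:
Dir NW: opp run (4,2) capped by B -> flip
Dir N: opp run (4,3) (3,3) capped by B -> flip
Dir NE: first cell 'B' (not opp) -> no flip
Dir W: first cell '.' (not opp) -> no flip
Dir E: opp run (5,4), next='.' -> no flip
Dir SW: edge -> no flip
Dir S: edge -> no flip
Dir SE: edge -> no flip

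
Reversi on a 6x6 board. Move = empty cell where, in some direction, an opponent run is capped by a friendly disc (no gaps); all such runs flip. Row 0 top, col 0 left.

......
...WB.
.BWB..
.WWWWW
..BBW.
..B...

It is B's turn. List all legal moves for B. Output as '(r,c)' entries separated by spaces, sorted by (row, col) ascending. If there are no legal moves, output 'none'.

(0,2): no bracket -> illegal
(0,3): flips 1 -> legal
(0,4): no bracket -> illegal
(1,1): no bracket -> illegal
(1,2): flips 3 -> legal
(2,0): flips 1 -> legal
(2,4): flips 1 -> legal
(2,5): flips 1 -> legal
(3,0): no bracket -> illegal
(4,0): no bracket -> illegal
(4,1): flips 2 -> legal
(4,5): flips 2 -> legal
(5,3): no bracket -> illegal
(5,4): no bracket -> illegal
(5,5): no bracket -> illegal

Answer: (0,3) (1,2) (2,0) (2,4) (2,5) (4,1) (4,5)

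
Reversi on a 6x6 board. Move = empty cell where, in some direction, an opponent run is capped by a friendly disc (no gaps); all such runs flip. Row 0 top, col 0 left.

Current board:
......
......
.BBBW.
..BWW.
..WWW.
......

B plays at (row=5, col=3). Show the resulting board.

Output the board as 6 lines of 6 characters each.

Answer: ......
......
.BBBW.
..BBW.
..WBW.
...B..

Derivation:
Place B at (5,3); scan 8 dirs for brackets.
Dir NW: opp run (4,2), next='.' -> no flip
Dir N: opp run (4,3) (3,3) capped by B -> flip
Dir NE: opp run (4,4), next='.' -> no flip
Dir W: first cell '.' (not opp) -> no flip
Dir E: first cell '.' (not opp) -> no flip
Dir SW: edge -> no flip
Dir S: edge -> no flip
Dir SE: edge -> no flip
All flips: (3,3) (4,3)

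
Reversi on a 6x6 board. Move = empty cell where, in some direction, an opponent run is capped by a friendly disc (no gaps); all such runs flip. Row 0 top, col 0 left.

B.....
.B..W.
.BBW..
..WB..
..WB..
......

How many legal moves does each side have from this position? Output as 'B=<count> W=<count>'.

-- B to move --
(0,3): no bracket -> illegal
(0,4): no bracket -> illegal
(0,5): no bracket -> illegal
(1,2): no bracket -> illegal
(1,3): flips 1 -> legal
(1,5): no bracket -> illegal
(2,4): flips 1 -> legal
(2,5): no bracket -> illegal
(3,1): flips 1 -> legal
(3,4): no bracket -> illegal
(4,1): flips 1 -> legal
(5,1): flips 1 -> legal
(5,2): flips 2 -> legal
(5,3): no bracket -> illegal
B mobility = 6
-- W to move --
(0,1): no bracket -> illegal
(0,2): no bracket -> illegal
(1,0): flips 1 -> legal
(1,2): flips 1 -> legal
(1,3): no bracket -> illegal
(2,0): flips 2 -> legal
(2,4): flips 1 -> legal
(3,0): no bracket -> illegal
(3,1): no bracket -> illegal
(3,4): flips 1 -> legal
(4,4): flips 1 -> legal
(5,2): no bracket -> illegal
(5,3): flips 2 -> legal
(5,4): flips 1 -> legal
W mobility = 8

Answer: B=6 W=8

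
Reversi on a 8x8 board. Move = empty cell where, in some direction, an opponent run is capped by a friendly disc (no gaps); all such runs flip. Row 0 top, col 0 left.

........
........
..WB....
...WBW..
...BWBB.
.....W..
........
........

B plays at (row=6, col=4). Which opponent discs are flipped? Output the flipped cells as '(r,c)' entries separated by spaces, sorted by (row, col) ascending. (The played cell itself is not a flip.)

Dir NW: first cell '.' (not opp) -> no flip
Dir N: first cell '.' (not opp) -> no flip
Dir NE: opp run (5,5) capped by B -> flip
Dir W: first cell '.' (not opp) -> no flip
Dir E: first cell '.' (not opp) -> no flip
Dir SW: first cell '.' (not opp) -> no flip
Dir S: first cell '.' (not opp) -> no flip
Dir SE: first cell '.' (not opp) -> no flip

Answer: (5,5)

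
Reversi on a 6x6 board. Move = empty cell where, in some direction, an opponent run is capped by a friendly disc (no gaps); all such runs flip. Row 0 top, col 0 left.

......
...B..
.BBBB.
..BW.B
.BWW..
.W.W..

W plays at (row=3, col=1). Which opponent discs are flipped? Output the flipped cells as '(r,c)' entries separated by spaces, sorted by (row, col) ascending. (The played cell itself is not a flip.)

Answer: (3,2) (4,1)

Derivation:
Dir NW: first cell '.' (not opp) -> no flip
Dir N: opp run (2,1), next='.' -> no flip
Dir NE: opp run (2,2) (1,3), next='.' -> no flip
Dir W: first cell '.' (not opp) -> no flip
Dir E: opp run (3,2) capped by W -> flip
Dir SW: first cell '.' (not opp) -> no flip
Dir S: opp run (4,1) capped by W -> flip
Dir SE: first cell 'W' (not opp) -> no flip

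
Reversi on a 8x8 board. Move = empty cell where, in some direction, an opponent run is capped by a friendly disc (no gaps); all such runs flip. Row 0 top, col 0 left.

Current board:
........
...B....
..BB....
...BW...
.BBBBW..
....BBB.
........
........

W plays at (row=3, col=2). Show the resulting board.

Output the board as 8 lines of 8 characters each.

Place W at (3,2); scan 8 dirs for brackets.
Dir NW: first cell '.' (not opp) -> no flip
Dir N: opp run (2,2), next='.' -> no flip
Dir NE: opp run (2,3), next='.' -> no flip
Dir W: first cell '.' (not opp) -> no flip
Dir E: opp run (3,3) capped by W -> flip
Dir SW: opp run (4,1), next='.' -> no flip
Dir S: opp run (4,2), next='.' -> no flip
Dir SE: opp run (4,3) (5,4), next='.' -> no flip
All flips: (3,3)

Answer: ........
...B....
..BB....
..WWW...
.BBBBW..
....BBB.
........
........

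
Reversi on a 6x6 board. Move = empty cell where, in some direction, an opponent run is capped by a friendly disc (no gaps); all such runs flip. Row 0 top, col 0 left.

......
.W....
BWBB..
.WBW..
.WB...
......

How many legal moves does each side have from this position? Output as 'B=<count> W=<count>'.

Answer: B=10 W=6

Derivation:
-- B to move --
(0,0): flips 1 -> legal
(0,1): no bracket -> illegal
(0,2): flips 1 -> legal
(1,0): flips 1 -> legal
(1,2): no bracket -> illegal
(2,4): flips 1 -> legal
(3,0): flips 1 -> legal
(3,4): flips 1 -> legal
(4,0): flips 2 -> legal
(4,3): flips 1 -> legal
(4,4): flips 1 -> legal
(5,0): flips 1 -> legal
(5,1): no bracket -> illegal
(5,2): no bracket -> illegal
B mobility = 10
-- W to move --
(1,0): no bracket -> illegal
(1,2): no bracket -> illegal
(1,3): flips 2 -> legal
(1,4): flips 2 -> legal
(2,4): flips 2 -> legal
(3,0): no bracket -> illegal
(3,4): no bracket -> illegal
(4,3): flips 2 -> legal
(5,1): flips 1 -> legal
(5,2): no bracket -> illegal
(5,3): flips 1 -> legal
W mobility = 6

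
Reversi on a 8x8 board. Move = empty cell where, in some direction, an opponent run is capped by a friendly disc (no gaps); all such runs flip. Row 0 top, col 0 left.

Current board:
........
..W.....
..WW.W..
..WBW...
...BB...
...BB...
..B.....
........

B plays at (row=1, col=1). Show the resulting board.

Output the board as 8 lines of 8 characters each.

Answer: ........
.BW.....
..BW.W..
..WBW...
...BB...
...BB...
..B.....
........

Derivation:
Place B at (1,1); scan 8 dirs for brackets.
Dir NW: first cell '.' (not opp) -> no flip
Dir N: first cell '.' (not opp) -> no flip
Dir NE: first cell '.' (not opp) -> no flip
Dir W: first cell '.' (not opp) -> no flip
Dir E: opp run (1,2), next='.' -> no flip
Dir SW: first cell '.' (not opp) -> no flip
Dir S: first cell '.' (not opp) -> no flip
Dir SE: opp run (2,2) capped by B -> flip
All flips: (2,2)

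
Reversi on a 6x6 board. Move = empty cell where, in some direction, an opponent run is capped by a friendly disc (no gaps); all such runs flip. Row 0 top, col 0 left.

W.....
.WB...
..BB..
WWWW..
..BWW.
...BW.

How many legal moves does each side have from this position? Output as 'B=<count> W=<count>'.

Answer: B=8 W=6

Derivation:
-- B to move --
(0,1): no bracket -> illegal
(0,2): no bracket -> illegal
(1,0): flips 1 -> legal
(2,0): flips 1 -> legal
(2,1): no bracket -> illegal
(2,4): flips 1 -> legal
(3,4): no bracket -> illegal
(3,5): flips 1 -> legal
(4,0): flips 1 -> legal
(4,1): flips 1 -> legal
(4,5): flips 2 -> legal
(5,2): no bracket -> illegal
(5,5): flips 3 -> legal
B mobility = 8
-- W to move --
(0,1): no bracket -> illegal
(0,2): flips 2 -> legal
(0,3): no bracket -> illegal
(1,3): flips 3 -> legal
(1,4): flips 1 -> legal
(2,1): no bracket -> illegal
(2,4): no bracket -> illegal
(3,4): no bracket -> illegal
(4,1): flips 1 -> legal
(5,1): flips 1 -> legal
(5,2): flips 2 -> legal
W mobility = 6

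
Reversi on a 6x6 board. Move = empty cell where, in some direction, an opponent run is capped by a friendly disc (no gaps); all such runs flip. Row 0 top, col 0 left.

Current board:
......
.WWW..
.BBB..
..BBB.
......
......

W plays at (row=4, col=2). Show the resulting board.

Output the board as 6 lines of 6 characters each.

Answer: ......
.WWW..
.BWB..
..WBB.
..W...
......

Derivation:
Place W at (4,2); scan 8 dirs for brackets.
Dir NW: first cell '.' (not opp) -> no flip
Dir N: opp run (3,2) (2,2) capped by W -> flip
Dir NE: opp run (3,3), next='.' -> no flip
Dir W: first cell '.' (not opp) -> no flip
Dir E: first cell '.' (not opp) -> no flip
Dir SW: first cell '.' (not opp) -> no flip
Dir S: first cell '.' (not opp) -> no flip
Dir SE: first cell '.' (not opp) -> no flip
All flips: (2,2) (3,2)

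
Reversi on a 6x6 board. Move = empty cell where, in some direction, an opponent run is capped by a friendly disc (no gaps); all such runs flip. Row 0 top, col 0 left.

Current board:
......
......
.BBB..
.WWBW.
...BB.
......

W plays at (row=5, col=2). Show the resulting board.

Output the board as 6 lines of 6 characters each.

Place W at (5,2); scan 8 dirs for brackets.
Dir NW: first cell '.' (not opp) -> no flip
Dir N: first cell '.' (not opp) -> no flip
Dir NE: opp run (4,3) capped by W -> flip
Dir W: first cell '.' (not opp) -> no flip
Dir E: first cell '.' (not opp) -> no flip
Dir SW: edge -> no flip
Dir S: edge -> no flip
Dir SE: edge -> no flip
All flips: (4,3)

Answer: ......
......
.BBB..
.WWBW.
...WB.
..W...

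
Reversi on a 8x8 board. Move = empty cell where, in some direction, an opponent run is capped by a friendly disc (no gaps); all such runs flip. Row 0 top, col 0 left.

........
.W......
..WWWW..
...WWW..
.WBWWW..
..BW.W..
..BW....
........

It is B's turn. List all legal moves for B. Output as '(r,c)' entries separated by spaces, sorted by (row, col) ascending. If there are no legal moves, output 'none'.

(0,0): no bracket -> illegal
(0,1): no bracket -> illegal
(0,2): no bracket -> illegal
(1,0): no bracket -> illegal
(1,2): no bracket -> illegal
(1,3): no bracket -> illegal
(1,4): no bracket -> illegal
(1,5): flips 2 -> legal
(1,6): flips 3 -> legal
(2,0): no bracket -> illegal
(2,1): no bracket -> illegal
(2,6): flips 3 -> legal
(3,0): flips 1 -> legal
(3,1): no bracket -> illegal
(3,2): no bracket -> illegal
(3,6): no bracket -> illegal
(4,0): flips 1 -> legal
(4,6): flips 3 -> legal
(5,0): no bracket -> illegal
(5,1): no bracket -> illegal
(5,4): flips 1 -> legal
(5,6): no bracket -> illegal
(6,4): flips 2 -> legal
(6,5): no bracket -> illegal
(6,6): no bracket -> illegal
(7,2): no bracket -> illegal
(7,3): no bracket -> illegal
(7,4): flips 1 -> legal

Answer: (1,5) (1,6) (2,6) (3,0) (4,0) (4,6) (5,4) (6,4) (7,4)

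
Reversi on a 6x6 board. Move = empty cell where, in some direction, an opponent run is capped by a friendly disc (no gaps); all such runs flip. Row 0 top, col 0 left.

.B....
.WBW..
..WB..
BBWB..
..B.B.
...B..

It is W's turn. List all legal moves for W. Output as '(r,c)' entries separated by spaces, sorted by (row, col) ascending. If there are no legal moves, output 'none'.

Answer: (0,2) (1,4) (2,4) (3,4) (4,0) (4,3) (5,2) (5,5)

Derivation:
(0,0): no bracket -> illegal
(0,2): flips 1 -> legal
(0,3): no bracket -> illegal
(1,0): no bracket -> illegal
(1,4): flips 1 -> legal
(2,0): no bracket -> illegal
(2,1): no bracket -> illegal
(2,4): flips 1 -> legal
(3,4): flips 1 -> legal
(3,5): no bracket -> illegal
(4,0): flips 1 -> legal
(4,1): no bracket -> illegal
(4,3): flips 2 -> legal
(4,5): no bracket -> illegal
(5,1): no bracket -> illegal
(5,2): flips 1 -> legal
(5,4): no bracket -> illegal
(5,5): flips 2 -> legal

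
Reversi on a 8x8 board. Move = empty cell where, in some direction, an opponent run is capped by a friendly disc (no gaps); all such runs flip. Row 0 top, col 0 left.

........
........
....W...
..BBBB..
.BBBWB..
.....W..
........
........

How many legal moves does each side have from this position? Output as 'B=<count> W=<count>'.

-- B to move --
(1,3): flips 1 -> legal
(1,4): flips 1 -> legal
(1,5): flips 1 -> legal
(2,3): no bracket -> illegal
(2,5): no bracket -> illegal
(4,6): no bracket -> illegal
(5,3): flips 1 -> legal
(5,4): flips 1 -> legal
(5,6): no bracket -> illegal
(6,4): no bracket -> illegal
(6,5): flips 1 -> legal
(6,6): flips 2 -> legal
B mobility = 7
-- W to move --
(2,1): no bracket -> illegal
(2,2): flips 1 -> legal
(2,3): no bracket -> illegal
(2,5): flips 2 -> legal
(2,6): flips 1 -> legal
(3,0): no bracket -> illegal
(3,1): no bracket -> illegal
(3,6): no bracket -> illegal
(4,0): flips 3 -> legal
(4,6): flips 2 -> legal
(5,0): no bracket -> illegal
(5,1): flips 2 -> legal
(5,2): no bracket -> illegal
(5,3): no bracket -> illegal
(5,4): no bracket -> illegal
(5,6): no bracket -> illegal
W mobility = 6

Answer: B=7 W=6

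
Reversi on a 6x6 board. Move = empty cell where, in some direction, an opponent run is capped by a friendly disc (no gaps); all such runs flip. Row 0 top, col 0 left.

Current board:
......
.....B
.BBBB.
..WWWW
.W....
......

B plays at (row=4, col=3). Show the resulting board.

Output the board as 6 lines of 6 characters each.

Place B at (4,3); scan 8 dirs for brackets.
Dir NW: opp run (3,2) capped by B -> flip
Dir N: opp run (3,3) capped by B -> flip
Dir NE: opp run (3,4), next='.' -> no flip
Dir W: first cell '.' (not opp) -> no flip
Dir E: first cell '.' (not opp) -> no flip
Dir SW: first cell '.' (not opp) -> no flip
Dir S: first cell '.' (not opp) -> no flip
Dir SE: first cell '.' (not opp) -> no flip
All flips: (3,2) (3,3)

Answer: ......
.....B
.BBBB.
..BBWW
.W.B..
......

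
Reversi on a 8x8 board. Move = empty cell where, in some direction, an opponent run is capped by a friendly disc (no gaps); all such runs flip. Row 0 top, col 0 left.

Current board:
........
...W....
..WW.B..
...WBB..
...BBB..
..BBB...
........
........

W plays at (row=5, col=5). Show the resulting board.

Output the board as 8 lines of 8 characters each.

Place W at (5,5); scan 8 dirs for brackets.
Dir NW: opp run (4,4) capped by W -> flip
Dir N: opp run (4,5) (3,5) (2,5), next='.' -> no flip
Dir NE: first cell '.' (not opp) -> no flip
Dir W: opp run (5,4) (5,3) (5,2), next='.' -> no flip
Dir E: first cell '.' (not opp) -> no flip
Dir SW: first cell '.' (not opp) -> no flip
Dir S: first cell '.' (not opp) -> no flip
Dir SE: first cell '.' (not opp) -> no flip
All flips: (4,4)

Answer: ........
...W....
..WW.B..
...WBB..
...BWB..
..BBBW..
........
........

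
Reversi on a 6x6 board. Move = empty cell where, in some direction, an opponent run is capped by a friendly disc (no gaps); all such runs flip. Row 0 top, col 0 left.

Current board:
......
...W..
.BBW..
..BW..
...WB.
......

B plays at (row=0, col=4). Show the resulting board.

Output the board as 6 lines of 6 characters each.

Answer: ....B.
...B..
.BBW..
..BW..
...WB.
......

Derivation:
Place B at (0,4); scan 8 dirs for brackets.
Dir NW: edge -> no flip
Dir N: edge -> no flip
Dir NE: edge -> no flip
Dir W: first cell '.' (not opp) -> no flip
Dir E: first cell '.' (not opp) -> no flip
Dir SW: opp run (1,3) capped by B -> flip
Dir S: first cell '.' (not opp) -> no flip
Dir SE: first cell '.' (not opp) -> no flip
All flips: (1,3)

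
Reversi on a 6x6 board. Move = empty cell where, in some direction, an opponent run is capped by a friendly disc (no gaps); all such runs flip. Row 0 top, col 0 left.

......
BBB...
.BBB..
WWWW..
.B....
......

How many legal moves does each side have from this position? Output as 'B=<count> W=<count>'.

-- B to move --
(2,0): no bracket -> illegal
(2,4): no bracket -> illegal
(3,4): no bracket -> illegal
(4,0): flips 1 -> legal
(4,2): flips 1 -> legal
(4,3): flips 2 -> legal
(4,4): flips 1 -> legal
B mobility = 4
-- W to move --
(0,0): flips 2 -> legal
(0,1): flips 2 -> legal
(0,2): flips 2 -> legal
(0,3): flips 2 -> legal
(1,3): flips 2 -> legal
(1,4): flips 1 -> legal
(2,0): no bracket -> illegal
(2,4): no bracket -> illegal
(3,4): no bracket -> illegal
(4,0): no bracket -> illegal
(4,2): no bracket -> illegal
(5,0): flips 1 -> legal
(5,1): flips 1 -> legal
(5,2): flips 1 -> legal
W mobility = 9

Answer: B=4 W=9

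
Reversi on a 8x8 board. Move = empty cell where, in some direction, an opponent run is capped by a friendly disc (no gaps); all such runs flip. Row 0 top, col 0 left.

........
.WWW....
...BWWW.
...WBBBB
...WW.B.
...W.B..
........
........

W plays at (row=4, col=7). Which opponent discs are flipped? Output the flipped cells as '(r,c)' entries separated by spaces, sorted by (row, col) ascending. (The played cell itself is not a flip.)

Answer: (3,6)

Derivation:
Dir NW: opp run (3,6) capped by W -> flip
Dir N: opp run (3,7), next='.' -> no flip
Dir NE: edge -> no flip
Dir W: opp run (4,6), next='.' -> no flip
Dir E: edge -> no flip
Dir SW: first cell '.' (not opp) -> no flip
Dir S: first cell '.' (not opp) -> no flip
Dir SE: edge -> no flip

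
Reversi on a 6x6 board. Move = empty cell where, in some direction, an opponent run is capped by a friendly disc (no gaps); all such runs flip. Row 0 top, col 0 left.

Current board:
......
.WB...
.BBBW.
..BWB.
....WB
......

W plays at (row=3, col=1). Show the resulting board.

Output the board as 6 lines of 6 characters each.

Place W at (3,1); scan 8 dirs for brackets.
Dir NW: first cell '.' (not opp) -> no flip
Dir N: opp run (2,1) capped by W -> flip
Dir NE: opp run (2,2), next='.' -> no flip
Dir W: first cell '.' (not opp) -> no flip
Dir E: opp run (3,2) capped by W -> flip
Dir SW: first cell '.' (not opp) -> no flip
Dir S: first cell '.' (not opp) -> no flip
Dir SE: first cell '.' (not opp) -> no flip
All flips: (2,1) (3,2)

Answer: ......
.WB...
.WBBW.
.WWWB.
....WB
......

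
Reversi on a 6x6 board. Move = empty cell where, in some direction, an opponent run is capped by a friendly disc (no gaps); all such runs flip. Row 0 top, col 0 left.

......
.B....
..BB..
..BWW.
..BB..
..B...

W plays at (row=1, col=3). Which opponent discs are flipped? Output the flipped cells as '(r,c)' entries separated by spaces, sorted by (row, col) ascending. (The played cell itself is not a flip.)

Dir NW: first cell '.' (not opp) -> no flip
Dir N: first cell '.' (not opp) -> no flip
Dir NE: first cell '.' (not opp) -> no flip
Dir W: first cell '.' (not opp) -> no flip
Dir E: first cell '.' (not opp) -> no flip
Dir SW: opp run (2,2), next='.' -> no flip
Dir S: opp run (2,3) capped by W -> flip
Dir SE: first cell '.' (not opp) -> no flip

Answer: (2,3)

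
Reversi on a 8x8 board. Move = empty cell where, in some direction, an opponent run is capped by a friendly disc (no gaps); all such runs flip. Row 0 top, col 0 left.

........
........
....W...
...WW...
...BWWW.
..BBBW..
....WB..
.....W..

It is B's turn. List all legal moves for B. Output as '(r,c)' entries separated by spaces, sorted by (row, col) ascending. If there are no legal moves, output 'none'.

Answer: (1,4) (2,3) (2,5) (3,5) (3,6) (4,7) (5,6) (6,3) (7,4)

Derivation:
(1,3): no bracket -> illegal
(1,4): flips 3 -> legal
(1,5): no bracket -> illegal
(2,2): no bracket -> illegal
(2,3): flips 1 -> legal
(2,5): flips 1 -> legal
(3,2): no bracket -> illegal
(3,5): flips 3 -> legal
(3,6): flips 1 -> legal
(3,7): no bracket -> illegal
(4,2): no bracket -> illegal
(4,7): flips 3 -> legal
(5,6): flips 1 -> legal
(5,7): no bracket -> illegal
(6,3): flips 1 -> legal
(6,6): no bracket -> illegal
(7,3): no bracket -> illegal
(7,4): flips 1 -> legal
(7,6): no bracket -> illegal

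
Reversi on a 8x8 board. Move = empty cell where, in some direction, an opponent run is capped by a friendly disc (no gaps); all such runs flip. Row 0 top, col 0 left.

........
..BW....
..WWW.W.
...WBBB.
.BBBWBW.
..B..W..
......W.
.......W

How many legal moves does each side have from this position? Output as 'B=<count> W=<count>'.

Answer: B=13 W=9

Derivation:
-- B to move --
(0,2): flips 2 -> legal
(0,3): flips 3 -> legal
(0,4): no bracket -> illegal
(1,1): no bracket -> illegal
(1,4): flips 2 -> legal
(1,5): flips 2 -> legal
(1,6): flips 1 -> legal
(1,7): flips 1 -> legal
(2,1): no bracket -> illegal
(2,5): no bracket -> illegal
(2,7): no bracket -> illegal
(3,1): no bracket -> illegal
(3,2): flips 2 -> legal
(3,7): no bracket -> illegal
(4,7): flips 1 -> legal
(5,3): flips 1 -> legal
(5,4): flips 1 -> legal
(5,6): flips 1 -> legal
(5,7): flips 1 -> legal
(6,4): no bracket -> illegal
(6,5): flips 1 -> legal
(6,7): no bracket -> illegal
(7,5): no bracket -> illegal
(7,6): no bracket -> illegal
B mobility = 13
-- W to move --
(0,1): flips 1 -> legal
(0,2): flips 1 -> legal
(0,3): no bracket -> illegal
(1,1): flips 1 -> legal
(2,1): no bracket -> illegal
(2,5): flips 2 -> legal
(2,7): no bracket -> illegal
(3,0): no bracket -> illegal
(3,1): no bracket -> illegal
(3,2): no bracket -> illegal
(3,7): flips 3 -> legal
(4,0): flips 3 -> legal
(4,7): no bracket -> illegal
(5,0): no bracket -> illegal
(5,1): flips 1 -> legal
(5,3): flips 1 -> legal
(5,4): no bracket -> illegal
(5,6): flips 2 -> legal
(6,1): no bracket -> illegal
(6,2): no bracket -> illegal
(6,3): no bracket -> illegal
W mobility = 9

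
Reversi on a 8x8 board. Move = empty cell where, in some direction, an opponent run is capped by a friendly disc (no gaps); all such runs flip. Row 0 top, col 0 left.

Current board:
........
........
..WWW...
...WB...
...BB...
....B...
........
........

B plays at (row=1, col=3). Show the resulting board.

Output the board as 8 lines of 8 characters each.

Place B at (1,3); scan 8 dirs for brackets.
Dir NW: first cell '.' (not opp) -> no flip
Dir N: first cell '.' (not opp) -> no flip
Dir NE: first cell '.' (not opp) -> no flip
Dir W: first cell '.' (not opp) -> no flip
Dir E: first cell '.' (not opp) -> no flip
Dir SW: opp run (2,2), next='.' -> no flip
Dir S: opp run (2,3) (3,3) capped by B -> flip
Dir SE: opp run (2,4), next='.' -> no flip
All flips: (2,3) (3,3)

Answer: ........
...B....
..WBW...
...BB...
...BB...
....B...
........
........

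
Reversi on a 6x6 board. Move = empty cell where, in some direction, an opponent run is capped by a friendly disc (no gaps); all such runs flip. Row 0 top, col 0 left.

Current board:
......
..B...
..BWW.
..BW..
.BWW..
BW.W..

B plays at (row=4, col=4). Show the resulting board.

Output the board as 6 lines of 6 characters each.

Place B at (4,4); scan 8 dirs for brackets.
Dir NW: opp run (3,3) capped by B -> flip
Dir N: first cell '.' (not opp) -> no flip
Dir NE: first cell '.' (not opp) -> no flip
Dir W: opp run (4,3) (4,2) capped by B -> flip
Dir E: first cell '.' (not opp) -> no flip
Dir SW: opp run (5,3), next=edge -> no flip
Dir S: first cell '.' (not opp) -> no flip
Dir SE: first cell '.' (not opp) -> no flip
All flips: (3,3) (4,2) (4,3)

Answer: ......
..B...
..BWW.
..BB..
.BBBB.
BW.W..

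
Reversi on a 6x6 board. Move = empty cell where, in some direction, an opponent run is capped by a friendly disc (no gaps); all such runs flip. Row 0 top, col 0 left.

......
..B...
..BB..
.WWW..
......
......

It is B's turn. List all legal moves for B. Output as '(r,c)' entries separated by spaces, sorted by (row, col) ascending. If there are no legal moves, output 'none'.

Answer: (4,0) (4,1) (4,2) (4,3) (4,4)

Derivation:
(2,0): no bracket -> illegal
(2,1): no bracket -> illegal
(2,4): no bracket -> illegal
(3,0): no bracket -> illegal
(3,4): no bracket -> illegal
(4,0): flips 1 -> legal
(4,1): flips 1 -> legal
(4,2): flips 1 -> legal
(4,3): flips 1 -> legal
(4,4): flips 1 -> legal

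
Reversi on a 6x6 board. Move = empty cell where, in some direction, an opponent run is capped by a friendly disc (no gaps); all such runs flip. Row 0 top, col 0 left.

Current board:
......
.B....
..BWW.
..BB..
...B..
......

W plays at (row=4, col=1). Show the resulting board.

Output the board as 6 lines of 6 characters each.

Answer: ......
.B....
..BWW.
..WB..
.W.B..
......

Derivation:
Place W at (4,1); scan 8 dirs for brackets.
Dir NW: first cell '.' (not opp) -> no flip
Dir N: first cell '.' (not opp) -> no flip
Dir NE: opp run (3,2) capped by W -> flip
Dir W: first cell '.' (not opp) -> no flip
Dir E: first cell '.' (not opp) -> no flip
Dir SW: first cell '.' (not opp) -> no flip
Dir S: first cell '.' (not opp) -> no flip
Dir SE: first cell '.' (not opp) -> no flip
All flips: (3,2)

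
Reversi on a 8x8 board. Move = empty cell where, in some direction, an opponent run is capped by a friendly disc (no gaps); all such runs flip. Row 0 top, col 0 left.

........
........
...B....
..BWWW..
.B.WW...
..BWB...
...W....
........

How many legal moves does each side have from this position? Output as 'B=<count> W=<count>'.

-- B to move --
(2,2): no bracket -> illegal
(2,4): flips 2 -> legal
(2,5): flips 2 -> legal
(2,6): no bracket -> illegal
(3,6): flips 3 -> legal
(4,2): no bracket -> illegal
(4,5): flips 1 -> legal
(4,6): no bracket -> illegal
(5,5): no bracket -> illegal
(6,2): no bracket -> illegal
(6,4): no bracket -> illegal
(7,2): flips 1 -> legal
(7,3): flips 4 -> legal
(7,4): flips 1 -> legal
B mobility = 7
-- W to move --
(1,2): flips 1 -> legal
(1,3): flips 1 -> legal
(1,4): no bracket -> illegal
(2,1): flips 1 -> legal
(2,2): no bracket -> illegal
(2,4): no bracket -> illegal
(3,0): flips 2 -> legal
(3,1): flips 1 -> legal
(4,0): no bracket -> illegal
(4,2): no bracket -> illegal
(4,5): flips 1 -> legal
(5,0): no bracket -> illegal
(5,1): flips 1 -> legal
(5,5): flips 1 -> legal
(6,1): flips 1 -> legal
(6,2): no bracket -> illegal
(6,4): flips 1 -> legal
(6,5): flips 1 -> legal
W mobility = 11

Answer: B=7 W=11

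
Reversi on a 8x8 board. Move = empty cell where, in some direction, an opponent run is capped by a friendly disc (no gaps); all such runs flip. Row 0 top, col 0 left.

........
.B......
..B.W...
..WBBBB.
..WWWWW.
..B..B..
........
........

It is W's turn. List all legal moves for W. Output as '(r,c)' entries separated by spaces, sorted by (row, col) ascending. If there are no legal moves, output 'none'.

Answer: (0,0) (1,2) (2,3) (2,5) (2,6) (2,7) (3,7) (6,1) (6,2) (6,4) (6,5) (6,6)

Derivation:
(0,0): flips 3 -> legal
(0,1): no bracket -> illegal
(0,2): no bracket -> illegal
(1,0): no bracket -> illegal
(1,2): flips 1 -> legal
(1,3): no bracket -> illegal
(2,0): no bracket -> illegal
(2,1): no bracket -> illegal
(2,3): flips 2 -> legal
(2,5): flips 2 -> legal
(2,6): flips 2 -> legal
(2,7): flips 1 -> legal
(3,1): no bracket -> illegal
(3,7): flips 4 -> legal
(4,1): no bracket -> illegal
(4,7): no bracket -> illegal
(5,1): no bracket -> illegal
(5,3): no bracket -> illegal
(5,4): no bracket -> illegal
(5,6): no bracket -> illegal
(6,1): flips 1 -> legal
(6,2): flips 1 -> legal
(6,3): no bracket -> illegal
(6,4): flips 1 -> legal
(6,5): flips 1 -> legal
(6,6): flips 1 -> legal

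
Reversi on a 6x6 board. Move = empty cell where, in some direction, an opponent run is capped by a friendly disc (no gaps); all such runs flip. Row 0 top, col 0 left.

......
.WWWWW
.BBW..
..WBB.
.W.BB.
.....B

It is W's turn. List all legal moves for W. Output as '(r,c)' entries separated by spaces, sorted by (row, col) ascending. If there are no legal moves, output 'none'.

Answer: (1,0) (2,0) (3,0) (3,1) (3,5) (4,5) (5,3) (5,4)

Derivation:
(1,0): flips 1 -> legal
(2,0): flips 2 -> legal
(2,4): no bracket -> illegal
(2,5): no bracket -> illegal
(3,0): flips 1 -> legal
(3,1): flips 2 -> legal
(3,5): flips 2 -> legal
(4,2): no bracket -> illegal
(4,5): flips 1 -> legal
(5,2): no bracket -> illegal
(5,3): flips 2 -> legal
(5,4): flips 1 -> legal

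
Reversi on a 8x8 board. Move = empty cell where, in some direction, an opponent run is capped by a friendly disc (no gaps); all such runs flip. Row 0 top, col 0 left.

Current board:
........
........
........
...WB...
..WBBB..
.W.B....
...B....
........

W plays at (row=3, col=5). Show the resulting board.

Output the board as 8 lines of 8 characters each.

Answer: ........
........
........
...WWW..
..WBBB..
.W.B....
...B....
........

Derivation:
Place W at (3,5); scan 8 dirs for brackets.
Dir NW: first cell '.' (not opp) -> no flip
Dir N: first cell '.' (not opp) -> no flip
Dir NE: first cell '.' (not opp) -> no flip
Dir W: opp run (3,4) capped by W -> flip
Dir E: first cell '.' (not opp) -> no flip
Dir SW: opp run (4,4) (5,3), next='.' -> no flip
Dir S: opp run (4,5), next='.' -> no flip
Dir SE: first cell '.' (not opp) -> no flip
All flips: (3,4)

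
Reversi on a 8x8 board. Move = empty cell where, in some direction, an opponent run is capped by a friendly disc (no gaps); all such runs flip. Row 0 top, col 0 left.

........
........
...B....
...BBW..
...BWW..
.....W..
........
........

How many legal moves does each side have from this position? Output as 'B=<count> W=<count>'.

-- B to move --
(2,4): no bracket -> illegal
(2,5): no bracket -> illegal
(2,6): no bracket -> illegal
(3,6): flips 1 -> legal
(4,6): flips 2 -> legal
(5,3): no bracket -> illegal
(5,4): flips 1 -> legal
(5,6): flips 1 -> legal
(6,4): no bracket -> illegal
(6,5): no bracket -> illegal
(6,6): flips 2 -> legal
B mobility = 5
-- W to move --
(1,2): flips 2 -> legal
(1,3): no bracket -> illegal
(1,4): no bracket -> illegal
(2,2): flips 1 -> legal
(2,4): flips 1 -> legal
(2,5): no bracket -> illegal
(3,2): flips 2 -> legal
(4,2): flips 1 -> legal
(5,2): no bracket -> illegal
(5,3): no bracket -> illegal
(5,4): no bracket -> illegal
W mobility = 5

Answer: B=5 W=5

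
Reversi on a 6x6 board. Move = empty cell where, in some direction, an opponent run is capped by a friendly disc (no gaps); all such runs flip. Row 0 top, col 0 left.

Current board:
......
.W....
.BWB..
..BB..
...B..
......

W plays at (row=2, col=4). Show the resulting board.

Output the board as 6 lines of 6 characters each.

Place W at (2,4); scan 8 dirs for brackets.
Dir NW: first cell '.' (not opp) -> no flip
Dir N: first cell '.' (not opp) -> no flip
Dir NE: first cell '.' (not opp) -> no flip
Dir W: opp run (2,3) capped by W -> flip
Dir E: first cell '.' (not opp) -> no flip
Dir SW: opp run (3,3), next='.' -> no flip
Dir S: first cell '.' (not opp) -> no flip
Dir SE: first cell '.' (not opp) -> no flip
All flips: (2,3)

Answer: ......
.W....
.BWWW.
..BB..
...B..
......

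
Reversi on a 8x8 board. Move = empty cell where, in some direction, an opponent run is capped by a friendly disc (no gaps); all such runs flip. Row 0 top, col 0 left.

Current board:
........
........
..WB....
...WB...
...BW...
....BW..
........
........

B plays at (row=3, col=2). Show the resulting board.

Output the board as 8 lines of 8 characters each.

Place B at (3,2); scan 8 dirs for brackets.
Dir NW: first cell '.' (not opp) -> no flip
Dir N: opp run (2,2), next='.' -> no flip
Dir NE: first cell 'B' (not opp) -> no flip
Dir W: first cell '.' (not opp) -> no flip
Dir E: opp run (3,3) capped by B -> flip
Dir SW: first cell '.' (not opp) -> no flip
Dir S: first cell '.' (not opp) -> no flip
Dir SE: first cell 'B' (not opp) -> no flip
All flips: (3,3)

Answer: ........
........
..WB....
..BBB...
...BW...
....BW..
........
........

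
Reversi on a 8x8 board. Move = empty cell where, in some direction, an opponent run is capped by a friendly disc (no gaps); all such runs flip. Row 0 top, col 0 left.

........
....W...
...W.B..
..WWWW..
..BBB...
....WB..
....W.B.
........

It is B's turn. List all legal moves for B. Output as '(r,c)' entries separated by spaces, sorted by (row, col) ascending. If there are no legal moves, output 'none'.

Answer: (0,3) (1,3) (2,1) (2,2) (2,4) (2,6) (4,5) (5,3) (6,5) (7,3) (7,4)

Derivation:
(0,3): flips 1 -> legal
(0,4): no bracket -> illegal
(0,5): no bracket -> illegal
(1,2): no bracket -> illegal
(1,3): flips 2 -> legal
(1,5): no bracket -> illegal
(2,1): flips 1 -> legal
(2,2): flips 2 -> legal
(2,4): flips 2 -> legal
(2,6): flips 1 -> legal
(3,1): no bracket -> illegal
(3,6): no bracket -> illegal
(4,1): no bracket -> illegal
(4,5): flips 1 -> legal
(4,6): no bracket -> illegal
(5,3): flips 1 -> legal
(6,3): no bracket -> illegal
(6,5): flips 1 -> legal
(7,3): flips 1 -> legal
(7,4): flips 2 -> legal
(7,5): no bracket -> illegal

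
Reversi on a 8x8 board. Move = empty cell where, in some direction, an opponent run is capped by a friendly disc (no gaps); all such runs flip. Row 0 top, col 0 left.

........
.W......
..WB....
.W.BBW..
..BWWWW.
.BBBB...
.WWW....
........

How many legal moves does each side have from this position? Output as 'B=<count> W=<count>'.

Answer: B=14 W=9

Derivation:
-- B to move --
(0,0): flips 2 -> legal
(0,1): no bracket -> illegal
(0,2): no bracket -> illegal
(1,0): no bracket -> illegal
(1,2): no bracket -> illegal
(1,3): no bracket -> illegal
(2,0): flips 1 -> legal
(2,1): flips 1 -> legal
(2,4): no bracket -> illegal
(2,5): no bracket -> illegal
(2,6): flips 2 -> legal
(3,0): no bracket -> illegal
(3,2): flips 1 -> legal
(3,6): flips 2 -> legal
(3,7): no bracket -> illegal
(4,0): no bracket -> illegal
(4,1): no bracket -> illegal
(4,7): flips 4 -> legal
(5,0): no bracket -> illegal
(5,5): flips 1 -> legal
(5,6): flips 1 -> legal
(5,7): no bracket -> illegal
(6,0): no bracket -> illegal
(6,4): no bracket -> illegal
(7,0): flips 1 -> legal
(7,1): flips 2 -> legal
(7,2): flips 2 -> legal
(7,3): flips 2 -> legal
(7,4): flips 1 -> legal
B mobility = 14
-- W to move --
(1,2): flips 2 -> legal
(1,3): flips 2 -> legal
(1,4): no bracket -> illegal
(2,4): flips 2 -> legal
(2,5): flips 1 -> legal
(3,2): flips 4 -> legal
(4,0): flips 1 -> legal
(4,1): flips 3 -> legal
(5,0): no bracket -> illegal
(5,5): no bracket -> illegal
(6,0): no bracket -> illegal
(6,4): flips 3 -> legal
(6,5): flips 1 -> legal
W mobility = 9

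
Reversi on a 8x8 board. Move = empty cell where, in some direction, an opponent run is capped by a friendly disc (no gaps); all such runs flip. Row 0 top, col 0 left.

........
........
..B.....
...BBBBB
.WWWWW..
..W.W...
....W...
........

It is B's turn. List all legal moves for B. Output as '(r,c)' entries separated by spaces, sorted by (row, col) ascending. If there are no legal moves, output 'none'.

Answer: (5,1) (5,3) (5,5) (5,6) (6,1) (6,3) (7,4)

Derivation:
(3,0): no bracket -> illegal
(3,1): no bracket -> illegal
(3,2): no bracket -> illegal
(4,0): no bracket -> illegal
(4,6): no bracket -> illegal
(5,0): no bracket -> illegal
(5,1): flips 1 -> legal
(5,3): flips 2 -> legal
(5,5): flips 2 -> legal
(5,6): flips 1 -> legal
(6,1): flips 2 -> legal
(6,2): no bracket -> illegal
(6,3): flips 2 -> legal
(6,5): no bracket -> illegal
(7,3): no bracket -> illegal
(7,4): flips 3 -> legal
(7,5): no bracket -> illegal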